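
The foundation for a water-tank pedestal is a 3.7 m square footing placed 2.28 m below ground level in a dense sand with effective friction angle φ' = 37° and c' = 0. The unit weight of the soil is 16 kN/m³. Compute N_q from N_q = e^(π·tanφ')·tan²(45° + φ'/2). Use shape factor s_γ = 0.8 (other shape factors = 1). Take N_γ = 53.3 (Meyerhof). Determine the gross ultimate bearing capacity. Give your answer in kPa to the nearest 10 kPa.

q_ult ≈ 2830 kPa

tan37° = 0.7536, so N_q = e^(π×0.7536)·tan²(63.5°) = 10.669 × 4.023 = 42.92.
Overburden at base level: q = 16 × 2.28 = 36.48 kPa.
Surcharge term q·N_q = 36.48 × 42.92 = 1565.7 kPa; self-weight term 0.5·γ·B·N_γ·s_γ = 0.5 × 16 × 3.7 × 53.3 × 0.8 = 1262.1 kPa.
q_ult = 1565.7 + 1262.1 = 2827.9 kPa.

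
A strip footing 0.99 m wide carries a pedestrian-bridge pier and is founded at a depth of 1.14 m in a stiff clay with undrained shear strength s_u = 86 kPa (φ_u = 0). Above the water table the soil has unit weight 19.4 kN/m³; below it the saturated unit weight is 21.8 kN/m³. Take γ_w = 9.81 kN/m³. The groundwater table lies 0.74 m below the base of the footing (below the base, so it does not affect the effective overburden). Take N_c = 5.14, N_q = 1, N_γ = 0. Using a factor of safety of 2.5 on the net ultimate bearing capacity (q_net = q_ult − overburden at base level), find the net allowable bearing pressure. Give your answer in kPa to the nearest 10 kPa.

q_all(net) ≈ 180 kPa

Effective surcharge at the founding depth q = γ·D_f = 19.4 × 1.14 = 22.116 kPa.
q_ult = c·N_c + q·N_q
     = 86 × 5.14 + 22.116 × 1
     = 442.04 + 22.116 = 464.16 kPa.
q_net = 464.16 − 22.116 = 442.04 kPa.
q_all(net) = 442.04 / 2.5 = 176.82 kPa.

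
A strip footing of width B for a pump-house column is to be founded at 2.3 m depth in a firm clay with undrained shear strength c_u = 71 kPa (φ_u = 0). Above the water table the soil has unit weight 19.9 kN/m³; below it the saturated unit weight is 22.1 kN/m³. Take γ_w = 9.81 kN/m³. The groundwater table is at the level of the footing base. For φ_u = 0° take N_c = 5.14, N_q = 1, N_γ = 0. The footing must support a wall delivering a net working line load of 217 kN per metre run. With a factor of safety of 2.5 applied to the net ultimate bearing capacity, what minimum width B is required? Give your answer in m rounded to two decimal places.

q = γ·D_f = 19.9 × 2.3 = 45.77 kPa.
c·N_c = 71 × 5.14 = 364.94 kPa
q·N_q = 45.77 × 1 = 45.77 kPa
q_ult = 364.94 + 45.77 = 410.71 kPa.
For φ = 0 the ½γBN_γ term vanishes, so q_ult is independent of B. q_net = 410.71 − 45.77 = 364.94 kPa; q_all(net) = 364.94/2.5 = 145.98 kPa.
Required width B = w / q_all(net) = 217 / 145.98 = 1.487 m.

B = 1.49 m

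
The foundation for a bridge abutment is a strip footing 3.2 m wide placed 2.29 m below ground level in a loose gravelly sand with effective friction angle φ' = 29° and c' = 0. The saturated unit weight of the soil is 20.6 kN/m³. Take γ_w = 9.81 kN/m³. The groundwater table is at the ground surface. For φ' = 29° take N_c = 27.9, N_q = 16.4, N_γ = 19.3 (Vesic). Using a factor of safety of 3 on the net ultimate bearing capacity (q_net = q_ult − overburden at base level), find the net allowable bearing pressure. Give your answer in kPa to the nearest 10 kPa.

Water table at ground surface, so effective unit weight γ' = 20.6 − 9.81 = 10.79 kN/m³ is used throughout; overburden q = 10.79 × 2.29 = 24.709 kPa; the same γ' applies in the ½γBN_γ term.
Surcharge term q·N_q = 24.709 × 16.4 = 405.23 kPa; self-weight term 0.5·γ·B·N_γ = 0.5 × 10.79 × 3.2 × 19.3 = 333.2 kPa.
q_ult = 405.23 + 333.2 = 738.42 kPa.
q_net = 738.42 − 24.709 = 713.72 kPa.
q_all(net) = 713.72 / 3 = 237.91 kPa.

q_all(net) ≈ 240 kPa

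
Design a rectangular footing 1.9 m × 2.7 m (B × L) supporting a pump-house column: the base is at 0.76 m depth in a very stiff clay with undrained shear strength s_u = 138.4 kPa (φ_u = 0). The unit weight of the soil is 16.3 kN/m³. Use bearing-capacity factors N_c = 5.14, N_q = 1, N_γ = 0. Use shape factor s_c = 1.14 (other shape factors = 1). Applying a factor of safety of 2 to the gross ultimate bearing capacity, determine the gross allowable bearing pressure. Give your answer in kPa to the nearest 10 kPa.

Overburden at base level: q = 16.3 × 0.76 = 12.388 kPa.
Cohesion term c·N_c·s_c = 138.4 × 5.14 × 1.14 = 810.97 kPa; surcharge term q·N_q = 12.388 × 1 = 12.388 kPa.
q_ult = 810.97 + 12.388 = 823.36 kPa.
q_all = q_ult / FS = 823.36 / 2 = 411.68 kPa.

q_all ≈ 410 kPa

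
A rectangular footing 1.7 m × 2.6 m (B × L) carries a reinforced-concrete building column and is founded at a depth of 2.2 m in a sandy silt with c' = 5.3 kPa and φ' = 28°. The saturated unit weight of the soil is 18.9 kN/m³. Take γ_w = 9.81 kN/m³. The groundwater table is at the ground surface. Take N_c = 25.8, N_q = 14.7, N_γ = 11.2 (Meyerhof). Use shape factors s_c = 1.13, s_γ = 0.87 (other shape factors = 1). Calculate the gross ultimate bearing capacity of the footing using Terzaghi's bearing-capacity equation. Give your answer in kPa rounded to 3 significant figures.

With the water table at the surface the whole profile is submerged: γ' = 18.9 − 9.81 = 9.09 kN/m³, so q = γ'·D_f = 19.998 kPa; the same γ' applies in the ½γBN_γ term.
q_ult = c·N_c·s_c + q·N_q + 0.5·γ·B·N_γ·s_γ
     = 5.3 × 25.8 × 1.13 + 19.998 × 14.7 + 0.5 × 9.09 × 1.7 × 11.2 × 0.87
     = 154.52 + 293.97 + 75.287 = 523.77 kPa.

q_ult ≈ 524 kPa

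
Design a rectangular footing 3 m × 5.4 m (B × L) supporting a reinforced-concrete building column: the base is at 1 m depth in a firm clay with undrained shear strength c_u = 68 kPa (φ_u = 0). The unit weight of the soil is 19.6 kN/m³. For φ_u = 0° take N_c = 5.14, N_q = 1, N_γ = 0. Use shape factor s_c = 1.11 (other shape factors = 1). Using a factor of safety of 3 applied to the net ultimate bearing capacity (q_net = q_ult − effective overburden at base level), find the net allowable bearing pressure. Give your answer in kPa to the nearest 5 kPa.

Effective surcharge at the founding depth q = γ·D_f = 19.6 × 1 = 19.6 kPa.
q_ult = c·N_c·s_c + q·N_q
     = 68 × 5.14 × 1.11 + 19.6 × 1
     = 387.97 + 19.6 = 407.57 kPa.
Net ultimate: q_net = 407.57 − 19.6 = 387.97 kPa.
q_all(net) = 387.97 / 3 = 129.32 kPa.

q_all(net) ≈ 130 kPa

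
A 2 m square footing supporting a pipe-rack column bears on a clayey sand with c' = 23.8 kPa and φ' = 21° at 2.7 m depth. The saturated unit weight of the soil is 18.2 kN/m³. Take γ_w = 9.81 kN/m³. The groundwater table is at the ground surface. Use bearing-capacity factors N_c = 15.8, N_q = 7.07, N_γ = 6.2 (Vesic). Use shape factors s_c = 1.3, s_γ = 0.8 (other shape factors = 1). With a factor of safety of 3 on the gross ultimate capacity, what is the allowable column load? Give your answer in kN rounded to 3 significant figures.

With the water table at the surface the whole profile is submerged: γ' = 18.2 − 9.81 = 8.39 kN/m³, so q = γ'·D_f = 22.653 kPa; the same γ' applies in the ½γBN_γ term.
q_ult = c·N_c·s_c + q·N_q + 0.5·γ·B·N_γ·s_γ
     = 23.8 × 15.8 × 1.3 + 22.653 × 7.07 + 0.5 × 8.39 × 2 × 6.2 × 0.8
     = 488.85 + 160.16 + 41.614 = 690.62 kPa.
Gross allowable pressure q_all = 690.62 / 3 = 230.21 kPa.
Footing area = 4 m², so allowable column load = 230.21 × 4 = 920.83 kN.

P_all ≈ 921 kN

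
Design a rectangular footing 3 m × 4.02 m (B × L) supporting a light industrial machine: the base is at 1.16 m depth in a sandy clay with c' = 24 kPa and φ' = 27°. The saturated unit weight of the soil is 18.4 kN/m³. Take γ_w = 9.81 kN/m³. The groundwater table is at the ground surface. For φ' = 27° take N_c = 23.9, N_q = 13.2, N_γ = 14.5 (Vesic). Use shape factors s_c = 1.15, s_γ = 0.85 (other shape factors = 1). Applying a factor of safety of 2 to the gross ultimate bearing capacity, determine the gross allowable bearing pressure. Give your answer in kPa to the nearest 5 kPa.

q_all ≈ 475 kPa

γ' = 18.4 − 9.81 = 8.59 kN/m³ (submerged throughout). q = 8.59 × 1.16 = 9.9644 kPa; the same γ' applies in the ½γBN_γ term.
c·N_c·s_c = 24 × 23.9 × 1.15 = 659.64 kPa
q·N_q = 9.9644 × 13.2 = 131.53 kPa
0.5·γ·B·N_γ·s_γ = 0.5 × 8.59 × 3 × 14.5 × 0.85 = 158.81 kPa
q_ult = 659.64 + 131.53 + 158.81 = 949.98 kPa.
q_all = q_ult / FS = 949.98 / 2 = 474.99 kPa.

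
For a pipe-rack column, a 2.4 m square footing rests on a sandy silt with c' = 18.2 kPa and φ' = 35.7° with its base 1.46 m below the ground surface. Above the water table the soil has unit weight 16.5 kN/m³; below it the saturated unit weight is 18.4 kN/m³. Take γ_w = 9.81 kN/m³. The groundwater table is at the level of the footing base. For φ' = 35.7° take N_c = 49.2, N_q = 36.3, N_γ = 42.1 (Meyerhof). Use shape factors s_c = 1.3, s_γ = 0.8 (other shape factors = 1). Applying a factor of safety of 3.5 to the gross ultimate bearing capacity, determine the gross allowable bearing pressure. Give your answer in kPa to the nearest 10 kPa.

Overburden at base level: q = 16.5 × 1.46 = 24.09 kPa.
Below the base the soil is submerged, so the ½γBN_γ term uses γ' = 18.4 − 9.81 = 8.59 kN/m³.
Cohesion term c·N_c·s_c = 18.2 × 49.2 × 1.3 = 1164.1 kPa; surcharge term q·N_q = 24.09 × 36.3 = 874.47 kPa; self-weight term 0.5·γ·B·N_γ·s_γ = 0.5 × 8.59 × 2.4 × 42.1 × 0.8 = 347.17 kPa.
q_ult = 1164.1 + 874.47 + 347.17 = 2385.7 kPa.
q_all = q_ult / FS = 2385.7 / 3.5 = 681.63 kPa.

q_all ≈ 680 kPa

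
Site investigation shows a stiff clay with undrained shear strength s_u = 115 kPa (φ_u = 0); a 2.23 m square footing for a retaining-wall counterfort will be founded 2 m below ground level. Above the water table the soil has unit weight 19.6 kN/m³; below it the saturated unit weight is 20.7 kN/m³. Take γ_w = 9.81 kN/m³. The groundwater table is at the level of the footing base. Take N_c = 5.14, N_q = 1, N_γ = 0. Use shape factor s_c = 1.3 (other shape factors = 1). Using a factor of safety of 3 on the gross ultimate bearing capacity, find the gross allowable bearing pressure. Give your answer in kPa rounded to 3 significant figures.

q_all ≈ 269 kPa

Overburden at base level: q = 19.6 × 2 = 39.2 kPa.
Cohesion term c·N_c·s_c = 115 × 5.14 × 1.3 = 768.43 kPa; surcharge term q·N_q = 39.2 × 1 = 39.2 kPa.
q_ult = 768.43 + 39.2 = 807.63 kPa.
q_all = 807.63 / 3 = 269.21 kPa.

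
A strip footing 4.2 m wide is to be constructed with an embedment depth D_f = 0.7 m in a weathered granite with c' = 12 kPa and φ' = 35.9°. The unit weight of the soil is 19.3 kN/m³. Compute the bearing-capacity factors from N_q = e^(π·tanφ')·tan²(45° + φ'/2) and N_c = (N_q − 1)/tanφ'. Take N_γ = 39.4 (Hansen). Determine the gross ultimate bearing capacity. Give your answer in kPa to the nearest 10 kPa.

tan35.9° = 0.7239, so N_q = e^(π×0.7239)·tan²(62.95°) = 9.719 × 3.835 = 37.28.
N_c = (37.28 − 1)/tan35.9° = 50.11.
q = γ·D_f = 19.3 × 0.7 = 13.51 kPa.
c·N_c = 12 × 50.115 = 601.37 kPa
q·N_q = 13.51 × 37.277 = 503.61 kPa
0.5·γ·B·N_γ = 0.5 × 19.3 × 4.2 × 39.4 = 1596.9 kPa
q_ult = 601.37 + 503.61 + 1596.9 = 2701.9 kPa.

q_ult ≈ 2700 kPa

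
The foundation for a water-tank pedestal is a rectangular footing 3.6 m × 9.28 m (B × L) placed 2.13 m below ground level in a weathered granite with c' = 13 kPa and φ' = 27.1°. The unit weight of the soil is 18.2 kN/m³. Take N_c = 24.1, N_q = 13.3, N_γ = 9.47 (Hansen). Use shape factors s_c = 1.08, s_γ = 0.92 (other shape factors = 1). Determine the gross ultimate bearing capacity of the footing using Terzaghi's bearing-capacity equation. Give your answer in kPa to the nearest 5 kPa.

q_ult ≈ 1140 kPa

Overburden at base level: q = 18.2 × 2.13 = 38.766 kPa.
Cohesion term c·N_c·s_c = 13 × 24.1 × 1.08 = 338.36 kPa; surcharge term q·N_q = 38.766 × 13.3 = 515.59 kPa; self-weight term 0.5·γ·B·N_γ·s_γ = 0.5 × 18.2 × 3.6 × 9.47 × 0.92 = 285.42 kPa.
q_ult = 338.36 + 515.59 + 285.42 = 1139.4 kPa.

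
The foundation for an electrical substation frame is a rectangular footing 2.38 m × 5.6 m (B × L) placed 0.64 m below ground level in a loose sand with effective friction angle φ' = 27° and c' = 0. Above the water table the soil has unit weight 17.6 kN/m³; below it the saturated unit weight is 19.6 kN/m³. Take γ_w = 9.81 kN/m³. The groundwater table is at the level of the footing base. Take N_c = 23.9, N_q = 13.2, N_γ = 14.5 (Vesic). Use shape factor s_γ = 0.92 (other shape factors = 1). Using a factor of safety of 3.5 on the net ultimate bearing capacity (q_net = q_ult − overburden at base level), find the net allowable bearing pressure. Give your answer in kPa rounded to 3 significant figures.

q_all(net) ≈ 83.7 kPa

Effective surcharge at the founding depth q = γ·D_f = 17.6 × 0.64 = 11.264 kPa.
The water table coincides with the base, so in the self-weight term γ → γ' = 9.79 kN/m³.
q_ult = q·N_q + 0.5·γ·B·N_γ·s_γ
     = 11.264 × 13.2 + 0.5 × 9.79 × 2.38 × 14.5 × 0.92
     = 148.68 + 155.41 = 304.1 kPa.
q_net = 304.1 − 11.264 = 292.83 kPa.
q_all(net) = 292.83 / 3.5 = 83.667 kPa.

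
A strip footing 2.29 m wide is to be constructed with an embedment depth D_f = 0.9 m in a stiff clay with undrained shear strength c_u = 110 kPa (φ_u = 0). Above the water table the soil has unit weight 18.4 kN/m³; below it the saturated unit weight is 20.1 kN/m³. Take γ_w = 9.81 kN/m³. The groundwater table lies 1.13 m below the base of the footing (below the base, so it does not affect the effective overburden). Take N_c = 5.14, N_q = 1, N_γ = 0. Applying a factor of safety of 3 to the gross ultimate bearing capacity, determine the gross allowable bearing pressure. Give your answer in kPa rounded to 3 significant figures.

Effective surcharge at the founding depth q = γ·D_f = 18.4 × 0.9 = 16.56 kPa.
q_ult = c·N_c + q·N_q
     = 110 × 5.14 + 16.56 × 1
     = 565.4 + 16.56 = 581.96 kPa.
q_all = q_ult / FS = 581.96 / 3 = 193.99 kPa.

q_all ≈ 194 kPa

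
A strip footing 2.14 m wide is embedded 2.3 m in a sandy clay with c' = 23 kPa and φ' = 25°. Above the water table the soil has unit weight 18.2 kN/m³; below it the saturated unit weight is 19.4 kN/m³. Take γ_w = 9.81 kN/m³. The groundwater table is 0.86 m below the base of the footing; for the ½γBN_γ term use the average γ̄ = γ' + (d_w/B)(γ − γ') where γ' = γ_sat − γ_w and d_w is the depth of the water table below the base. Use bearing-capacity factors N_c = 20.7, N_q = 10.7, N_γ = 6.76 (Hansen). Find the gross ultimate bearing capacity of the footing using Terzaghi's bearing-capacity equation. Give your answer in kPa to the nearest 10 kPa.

q = γ·D_f = 18.2 × 2.3 = 41.86 kPa.
γ' = 9.59 kN/m³; averaging over the depth B below the base, γ̄ = γ' + (d_w/B)(γ − γ') = 13.05 kN/m³.
c·N_c = 23 × 20.7 = 476.1 kPa
q·N_q = 41.86 × 10.7 = 447.9 kPa
0.5·γ·B·N_γ = 0.5 × 13.05 × 2.14 × 6.76 = 94.394 kPa
q_ult = 476.1 + 447.9 + 94.394 = 1018.4 kPa.

q_ult ≈ 1020 kPa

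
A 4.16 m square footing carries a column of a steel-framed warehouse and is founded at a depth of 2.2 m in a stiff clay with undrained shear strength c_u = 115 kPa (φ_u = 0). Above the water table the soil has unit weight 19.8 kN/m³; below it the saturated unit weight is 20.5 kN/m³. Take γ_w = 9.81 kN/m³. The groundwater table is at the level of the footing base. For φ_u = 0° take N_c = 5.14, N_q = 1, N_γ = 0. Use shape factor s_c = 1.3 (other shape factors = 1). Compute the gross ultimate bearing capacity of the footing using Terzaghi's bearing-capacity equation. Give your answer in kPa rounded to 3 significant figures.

q_ult ≈ 812 kPa

Effective surcharge at the founding depth q = γ·D_f = 19.8 × 2.2 = 43.56 kPa.
q_ult = c·N_c·s_c + q·N_q
     = 115 × 5.14 × 1.3 + 43.56 × 1
     = 768.43 + 43.56 = 811.99 kPa.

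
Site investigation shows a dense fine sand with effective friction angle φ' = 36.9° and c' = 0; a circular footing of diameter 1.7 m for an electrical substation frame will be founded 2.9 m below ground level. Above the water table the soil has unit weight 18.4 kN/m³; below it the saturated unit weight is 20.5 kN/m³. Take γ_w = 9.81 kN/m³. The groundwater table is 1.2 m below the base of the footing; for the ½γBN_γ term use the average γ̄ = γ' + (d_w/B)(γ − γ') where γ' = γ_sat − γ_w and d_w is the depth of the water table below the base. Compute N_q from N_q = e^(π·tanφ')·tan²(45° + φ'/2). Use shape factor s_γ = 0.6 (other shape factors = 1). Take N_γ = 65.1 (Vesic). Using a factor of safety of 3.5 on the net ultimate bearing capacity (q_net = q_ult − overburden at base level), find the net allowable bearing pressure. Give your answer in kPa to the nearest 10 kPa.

q_all(net) ≈ 780 kPa

N_q = e^(π·tan36.9°)·tan²(63.45°) = 42.37.
Overburden at base level: q = 18.4 × 2.9 = 53.36 kPa.
The water table is 1.2 m below the base (< B = 1.7 m), so the ½γBN_γ term uses γ̄ = γ' + (d_w/B)(γ − γ') = 10.69 + (1.2/1.7)(18.4 − 10.69) = 16.132 kN/m³.
Surcharge term q·N_q = 53.36 × 42.368 = 2260.7 kPa; self-weight term 0.5·γ·B·N_γ·s_γ = 0.5 × 16.132 × 1.7 × 65.1 × 0.6 = 535.61 kPa.
q_ult = 2260.7 + 535.61 = 2796.3 kPa.
q_net = 2796.3 − 53.36 = 2743 kPa.
q_all(net) = 2743 / 3.5 = 783.71 kPa.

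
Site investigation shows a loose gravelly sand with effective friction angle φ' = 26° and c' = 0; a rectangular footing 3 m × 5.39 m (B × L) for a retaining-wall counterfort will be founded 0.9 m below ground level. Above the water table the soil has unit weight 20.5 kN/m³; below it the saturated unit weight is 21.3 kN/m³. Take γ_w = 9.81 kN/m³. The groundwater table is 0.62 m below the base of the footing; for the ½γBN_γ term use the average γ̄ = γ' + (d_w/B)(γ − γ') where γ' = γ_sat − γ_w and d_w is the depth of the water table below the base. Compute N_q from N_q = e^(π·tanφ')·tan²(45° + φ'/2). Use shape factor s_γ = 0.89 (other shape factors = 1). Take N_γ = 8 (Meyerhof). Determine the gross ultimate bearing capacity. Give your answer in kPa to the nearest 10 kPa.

tan26° = 0.4877, so N_q = e^(π×0.4877)·tan²(58°) = 4.629 × 2.561 = 11.85.
Effective surcharge at the founding depth q = γ·D_f = 20.5 × 0.9 = 18.45 kPa.
With d_w = 0.62 m < B, γ̄ = 11.49 + (0.62/3) × (20.5 − 11.49) = 13.352 kN/m³.
q_ult = q·N_q + 0.5·γ·B·N_γ·s_γ
     = 18.45 × 11.854 + 0.5 × 13.352 × 3 × 8 × 0.89
     = 218.71 + 142.6 = 361.31 kPa.

q_ult ≈ 360 kPa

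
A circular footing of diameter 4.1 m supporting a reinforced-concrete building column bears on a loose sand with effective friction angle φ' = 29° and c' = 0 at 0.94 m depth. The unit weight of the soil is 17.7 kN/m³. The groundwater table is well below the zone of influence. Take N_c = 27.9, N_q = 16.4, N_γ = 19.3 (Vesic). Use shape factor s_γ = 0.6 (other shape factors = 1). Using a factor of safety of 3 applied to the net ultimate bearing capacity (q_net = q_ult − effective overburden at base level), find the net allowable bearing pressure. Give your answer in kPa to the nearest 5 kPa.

q_all(net) ≈ 225 kPa

q = γ·D_f = 17.7 × 0.94 = 16.638 kPa.
q·N_q = 16.638 × 16.4 = 272.86 kPa
0.5·γ·B·N_γ·s_γ = 0.5 × 17.7 × 4.1 × 19.3 × 0.6 = 420.18 kPa
q_ult = 272.86 + 420.18 = 693.04 kPa.
Net ultimate: q_net = 693.04 − 16.638 = 676.41 kPa.
q_all(net) = 676.41 / 3 = 225.47 kPa.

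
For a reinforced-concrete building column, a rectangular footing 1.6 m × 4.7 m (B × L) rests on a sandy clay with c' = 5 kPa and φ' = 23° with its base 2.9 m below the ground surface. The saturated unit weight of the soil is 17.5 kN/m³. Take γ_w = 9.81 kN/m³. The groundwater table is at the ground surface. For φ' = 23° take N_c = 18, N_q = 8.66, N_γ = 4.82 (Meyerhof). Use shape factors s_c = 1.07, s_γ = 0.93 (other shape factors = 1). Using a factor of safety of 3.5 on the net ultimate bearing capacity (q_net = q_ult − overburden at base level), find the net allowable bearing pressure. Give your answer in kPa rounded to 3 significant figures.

q_all(net) ≈ 84.2 kPa

With the water table at the surface the whole profile is submerged: γ' = 17.5 − 9.81 = 7.69 kN/m³, so q = γ'·D_f = 22.301 kPa; the same γ' applies in the ½γBN_γ term.
q_ult = c·N_c·s_c + q·N_q + 0.5·γ·B·N_γ·s_γ
     = 5 × 18 × 1.07 + 22.301 × 8.66 + 0.5 × 7.69 × 1.6 × 4.82 × 0.93
     = 96.3 + 193.13 + 27.577 = 317 kPa.
q_net = 317 − 22.301 = 294.7 kPa.
q_all(net) = 294.7 / 3.5 = 84.201 kPa.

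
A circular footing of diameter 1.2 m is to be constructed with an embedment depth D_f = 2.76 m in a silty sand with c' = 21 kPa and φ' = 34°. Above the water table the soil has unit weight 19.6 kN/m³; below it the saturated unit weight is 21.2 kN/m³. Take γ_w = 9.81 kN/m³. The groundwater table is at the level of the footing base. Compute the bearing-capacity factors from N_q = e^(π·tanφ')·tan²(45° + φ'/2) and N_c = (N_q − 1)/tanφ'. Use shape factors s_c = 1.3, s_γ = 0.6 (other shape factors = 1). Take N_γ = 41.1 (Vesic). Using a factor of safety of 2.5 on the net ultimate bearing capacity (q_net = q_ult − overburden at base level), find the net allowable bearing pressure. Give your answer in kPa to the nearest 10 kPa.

q_all(net) ≈ 1140 kPa

N_q = e^(π·tan34°)·tan²(62°) = 29.44; N_c = (N_q − 1)/tanφ' = 42.16.
Effective surcharge at the founding depth q = γ·D_f = 19.6 × 2.76 = 54.096 kPa.
The water table coincides with the base, so in the self-weight term γ → γ' = 11.39 kN/m³.
q_ult = c·N_c·s_c + q·N_q + 0.5·γ·B·N_γ·s_γ
     = 21 × 42.164 × 1.3 + 54.096 × 29.44 + 0.5 × 11.39 × 1.2 × 41.1 × 0.6
     = 1151.1 + 1592.6 + 168.53 = 2912.2 kPa.
q_net = 2912.2 − 54.096 = 2858.1 kPa.
q_all(net) = 2858.1 / 2.5 = 1143.2 kPa.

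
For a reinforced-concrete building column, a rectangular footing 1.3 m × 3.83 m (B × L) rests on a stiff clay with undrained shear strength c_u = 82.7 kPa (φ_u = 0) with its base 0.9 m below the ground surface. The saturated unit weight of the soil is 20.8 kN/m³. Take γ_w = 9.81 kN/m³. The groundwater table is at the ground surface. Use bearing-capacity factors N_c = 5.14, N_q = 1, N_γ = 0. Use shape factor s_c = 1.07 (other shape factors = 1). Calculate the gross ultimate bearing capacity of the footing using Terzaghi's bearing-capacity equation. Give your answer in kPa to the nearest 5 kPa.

With the water table at the surface the whole profile is submerged: γ' = 20.8 − 9.81 = 10.99 kN/m³, so q = γ'·D_f = 9.891 kPa.
q_ult = c·N_c·s_c + q·N_q
     = 82.7 × 5.14 × 1.07 + 9.891 × 1
     = 454.83 + 9.891 = 464.72 kPa.

q_ult ≈ 465 kPa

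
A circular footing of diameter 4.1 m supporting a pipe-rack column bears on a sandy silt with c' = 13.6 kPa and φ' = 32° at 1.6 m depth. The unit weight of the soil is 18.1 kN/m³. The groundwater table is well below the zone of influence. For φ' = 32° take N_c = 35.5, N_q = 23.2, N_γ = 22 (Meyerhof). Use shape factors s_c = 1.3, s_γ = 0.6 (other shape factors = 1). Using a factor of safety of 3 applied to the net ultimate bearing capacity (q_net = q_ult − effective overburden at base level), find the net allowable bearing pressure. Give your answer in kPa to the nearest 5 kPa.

q_all(net) ≈ 585 kPa

Overburden at base level: q = 18.1 × 1.6 = 28.96 kPa.
Cohesion term c·N_c·s_c = 13.6 × 35.5 × 1.3 = 627.64 kPa; surcharge term q·N_q = 28.96 × 23.2 = 671.87 kPa; self-weight term 0.5·γ·B·N_γ·s_γ = 0.5 × 18.1 × 4.1 × 22 × 0.6 = 489.79 kPa.
q_ult = 627.64 + 671.87 + 489.79 = 1789.3 kPa.
Net ultimate: q_net = 1789.3 − 28.96 = 1760.3 kPa.
q_all(net) = 1760.3 / 3 = 586.78 kPa.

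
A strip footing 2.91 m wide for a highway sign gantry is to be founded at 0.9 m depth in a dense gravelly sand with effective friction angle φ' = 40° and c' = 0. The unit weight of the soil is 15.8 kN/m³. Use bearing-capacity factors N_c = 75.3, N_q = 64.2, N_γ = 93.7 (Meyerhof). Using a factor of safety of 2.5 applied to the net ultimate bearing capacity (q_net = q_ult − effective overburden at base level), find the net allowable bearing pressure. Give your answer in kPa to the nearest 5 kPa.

q_all(net) ≈ 1220 kPa

Effective surcharge at the founding depth q = γ·D_f = 15.8 × 0.9 = 14.22 kPa.
q_ult = q·N_q + 0.5·γ·B·N_γ
     = 14.22 × 64.2 + 0.5 × 15.8 × 2.91 × 93.7
     = 912.92 + 2154.1 = 3067 kPa.
Net ultimate: q_net = 3067 − 14.22 = 3052.8 kPa.
q_all(net) = 3052.8 / 2.5 = 1221.1 kPa.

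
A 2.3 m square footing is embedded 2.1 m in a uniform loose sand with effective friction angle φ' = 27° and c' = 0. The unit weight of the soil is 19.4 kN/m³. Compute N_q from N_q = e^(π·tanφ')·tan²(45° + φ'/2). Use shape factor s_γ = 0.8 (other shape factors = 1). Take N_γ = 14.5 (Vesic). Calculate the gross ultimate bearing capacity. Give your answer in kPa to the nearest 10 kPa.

q_ult ≈ 800 kPa

tan27° = 0.5095, so N_q = e^(π×0.5095)·tan²(58.5°) = 4.957 × 2.663 = 13.2.
Effective surcharge at the founding depth q = γ·D_f = 19.4 × 2.1 = 40.74 kPa.
q_ult = q·N_q + 0.5·γ·B·N_γ·s_γ
     = 40.74 × 13.199 + 0.5 × 19.4 × 2.3 × 14.5 × 0.8
     = 537.73 + 258.8 = 796.53 kPa.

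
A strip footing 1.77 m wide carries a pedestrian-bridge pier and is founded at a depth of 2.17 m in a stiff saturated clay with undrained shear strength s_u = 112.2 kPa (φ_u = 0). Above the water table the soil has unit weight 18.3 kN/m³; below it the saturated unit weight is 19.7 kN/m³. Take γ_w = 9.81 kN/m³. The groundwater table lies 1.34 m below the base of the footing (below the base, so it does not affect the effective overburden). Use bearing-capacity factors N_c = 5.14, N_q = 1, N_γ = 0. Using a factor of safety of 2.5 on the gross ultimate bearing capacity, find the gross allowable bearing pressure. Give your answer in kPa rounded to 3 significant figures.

q = γ·D_f = 18.3 × 2.17 = 39.711 kPa.
c·N_c = 112.2 × 5.14 = 576.71 kPa
q·N_q = 39.711 × 1 = 39.711 kPa
q_ult = 576.71 + 39.711 = 616.42 kPa.
q_all = 616.42 / 2.5 = 246.57 kPa.

q_all ≈ 247 kPa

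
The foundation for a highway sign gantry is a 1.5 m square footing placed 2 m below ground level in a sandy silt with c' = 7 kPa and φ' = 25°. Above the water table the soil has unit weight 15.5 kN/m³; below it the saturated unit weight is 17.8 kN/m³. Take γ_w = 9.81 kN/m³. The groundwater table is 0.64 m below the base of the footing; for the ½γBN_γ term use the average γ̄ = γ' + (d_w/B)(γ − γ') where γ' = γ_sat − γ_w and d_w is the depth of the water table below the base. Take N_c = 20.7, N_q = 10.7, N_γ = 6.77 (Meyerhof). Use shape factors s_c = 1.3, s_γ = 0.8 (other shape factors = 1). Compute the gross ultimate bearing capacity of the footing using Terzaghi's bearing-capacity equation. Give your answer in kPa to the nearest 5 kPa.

q_ult ≈ 565 kPa

Overburden at base level: q = 15.5 × 2 = 31 kPa.
The water table is 0.64 m below the base (< B = 1.5 m), so the ½γBN_γ term uses γ̄ = γ' + (d_w/B)(γ − γ') = 7.99 + (0.64/1.5)(15.5 − 7.99) = 11.194 kN/m³.
Cohesion term c·N_c·s_c = 7 × 20.7 × 1.3 = 188.37 kPa; surcharge term q·N_q = 31 × 10.7 = 331.7 kPa; self-weight term 0.5·γ·B·N_γ·s_γ = 0.5 × 11.194 × 1.5 × 6.77 × 0.8 = 45.471 kPa.
q_ult = 188.37 + 331.7 + 45.471 = 565.54 kPa.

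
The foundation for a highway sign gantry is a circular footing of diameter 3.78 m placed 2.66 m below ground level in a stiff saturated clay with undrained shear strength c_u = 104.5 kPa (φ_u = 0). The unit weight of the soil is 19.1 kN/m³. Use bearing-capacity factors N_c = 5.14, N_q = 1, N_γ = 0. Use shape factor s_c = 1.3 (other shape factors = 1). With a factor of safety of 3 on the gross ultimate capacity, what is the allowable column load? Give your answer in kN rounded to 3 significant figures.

Overburden at base level: q = 19.1 × 2.66 = 50.806 kPa.
Cohesion term c·N_c·s_c = 104.5 × 5.14 × 1.3 = 698.27 kPa; surcharge term q·N_q = 50.806 × 1 = 50.806 kPa.
q_ult = 698.27 + 50.806 = 749.08 kPa.
Gross allowable pressure q_all = 749.08 / 3 = 249.69 kPa.
Footing area = 11.2221 m², so allowable column load = 249.69 × 11.2221 = 2802.1 kN.

P_all ≈ 2800 kN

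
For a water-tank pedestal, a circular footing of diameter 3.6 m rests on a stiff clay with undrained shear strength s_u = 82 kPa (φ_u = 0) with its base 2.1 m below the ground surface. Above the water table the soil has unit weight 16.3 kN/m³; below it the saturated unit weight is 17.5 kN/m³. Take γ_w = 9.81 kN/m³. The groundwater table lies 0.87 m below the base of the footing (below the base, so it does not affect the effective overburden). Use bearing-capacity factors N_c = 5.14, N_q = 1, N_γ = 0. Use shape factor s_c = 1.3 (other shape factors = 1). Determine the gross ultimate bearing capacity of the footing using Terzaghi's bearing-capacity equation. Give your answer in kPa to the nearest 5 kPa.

q_ult ≈ 580 kPa

q = γ·D_f = 16.3 × 2.1 = 34.23 kPa.
c·N_c·s_c = 82 × 5.14 × 1.3 = 547.92 kPa
q·N_q = 34.23 × 1 = 34.23 kPa
q_ult = 547.92 + 34.23 = 582.15 kPa.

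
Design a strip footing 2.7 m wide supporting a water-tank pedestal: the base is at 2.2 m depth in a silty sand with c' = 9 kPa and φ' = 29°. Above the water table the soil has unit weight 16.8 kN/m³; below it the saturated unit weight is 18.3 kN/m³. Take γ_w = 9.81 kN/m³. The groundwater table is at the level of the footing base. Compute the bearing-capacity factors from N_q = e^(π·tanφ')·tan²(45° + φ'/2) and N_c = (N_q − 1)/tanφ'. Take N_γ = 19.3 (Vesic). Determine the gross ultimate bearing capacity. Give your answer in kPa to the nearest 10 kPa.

q_ult ≈ 1080 kPa

tan29° = 0.5543, so N_q = e^(π×0.5543)·tan²(59.5°) = 5.705 × 2.882 = 16.44.
N_c = (16.44 − 1)/tan29° = 27.86.
Effective surcharge at the founding depth q = γ·D_f = 16.8 × 2.2 = 36.96 kPa.
The water table coincides with the base, so in the self-weight term γ → γ' = 8.49 kN/m³.
q_ult = c·N_c + q·N_q + 0.5·γ·B·N_γ
     = 9 × 27.86 + 36.96 × 16.443 + 0.5 × 8.49 × 2.7 × 19.3
     = 250.74 + 607.74 + 221.21 = 1079.7 kPa.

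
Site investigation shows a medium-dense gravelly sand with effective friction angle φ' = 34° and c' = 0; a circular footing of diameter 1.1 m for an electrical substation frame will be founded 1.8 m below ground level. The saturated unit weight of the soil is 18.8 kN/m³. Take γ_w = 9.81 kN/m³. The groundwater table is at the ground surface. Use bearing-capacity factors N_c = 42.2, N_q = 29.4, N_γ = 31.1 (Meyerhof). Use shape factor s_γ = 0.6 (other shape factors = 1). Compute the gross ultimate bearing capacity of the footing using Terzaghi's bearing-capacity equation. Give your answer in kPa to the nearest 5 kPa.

q_ult ≈ 570 kPa

Water table at ground surface, so effective unit weight γ' = 18.8 − 9.81 = 8.99 kN/m³ is used throughout; overburden q = 8.99 × 1.8 = 16.182 kPa; the same γ' applies in the ½γBN_γ term.
Surcharge term q·N_q = 16.182 × 29.4 = 475.75 kPa; self-weight term 0.5·γ·B·N_γ·s_γ = 0.5 × 8.99 × 1.1 × 31.1 × 0.6 = 92.264 kPa.
q_ult = 475.75 + 92.264 = 568.02 kPa.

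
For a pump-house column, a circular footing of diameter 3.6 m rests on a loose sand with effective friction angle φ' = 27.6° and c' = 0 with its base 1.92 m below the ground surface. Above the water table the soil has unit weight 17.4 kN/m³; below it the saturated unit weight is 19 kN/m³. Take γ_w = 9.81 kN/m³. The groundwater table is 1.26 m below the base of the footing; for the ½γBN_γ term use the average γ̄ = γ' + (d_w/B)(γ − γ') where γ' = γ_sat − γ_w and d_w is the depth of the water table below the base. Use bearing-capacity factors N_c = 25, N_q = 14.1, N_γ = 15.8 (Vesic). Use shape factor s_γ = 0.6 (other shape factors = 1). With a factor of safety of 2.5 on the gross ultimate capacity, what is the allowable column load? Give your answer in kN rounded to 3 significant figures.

P_all ≈ 2760 kN

Overburden at base level: q = 17.4 × 1.92 = 33.408 kPa.
The water table is 1.26 m below the base (< B = 3.6 m), so the ½γBN_γ term uses γ̄ = γ' + (d_w/B)(γ − γ') = 9.19 + (1.26/3.6)(17.4 − 9.19) = 12.063 kN/m³.
Surcharge term q·N_q = 33.408 × 14.1 = 471.05 kPa; self-weight term 0.5·γ·B·N_γ·s_γ = 0.5 × 12.063 × 3.6 × 15.8 × 0.6 = 205.85 kPa.
q_ult = 471.05 + 205.85 = 676.9 kPa.
Gross allowable pressure q_all = 676.9 / 2.5 = 270.76 kPa.
Footing area = 10.1788 m², so allowable column load = 270.76 × 10.1788 = 2756 kN.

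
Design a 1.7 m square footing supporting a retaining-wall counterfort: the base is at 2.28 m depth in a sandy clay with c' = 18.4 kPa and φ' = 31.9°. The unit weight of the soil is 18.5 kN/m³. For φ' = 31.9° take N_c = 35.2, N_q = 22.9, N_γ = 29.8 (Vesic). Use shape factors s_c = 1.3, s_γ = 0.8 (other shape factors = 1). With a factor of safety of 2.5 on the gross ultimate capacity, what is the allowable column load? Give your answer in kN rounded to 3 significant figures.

q = γ·D_f = 18.5 × 2.28 = 42.18 kPa.
c·N_c·s_c = 18.4 × 35.2 × 1.3 = 841.98 kPa
q·N_q = 42.18 × 22.9 = 965.92 kPa
0.5·γ·B·N_γ·s_γ = 0.5 × 18.5 × 1.7 × 29.8 × 0.8 = 374.88 kPa
q_ult = 841.98 + 965.92 + 374.88 = 2182.8 kPa.
Gross allowable pressure q_all = 2182.8 / 2.5 = 873.12 kPa.
Footing area = 2.89 m², so allowable column load = 873.12 × 2.89 = 2523.3 kN.

P_all ≈ 2520 kN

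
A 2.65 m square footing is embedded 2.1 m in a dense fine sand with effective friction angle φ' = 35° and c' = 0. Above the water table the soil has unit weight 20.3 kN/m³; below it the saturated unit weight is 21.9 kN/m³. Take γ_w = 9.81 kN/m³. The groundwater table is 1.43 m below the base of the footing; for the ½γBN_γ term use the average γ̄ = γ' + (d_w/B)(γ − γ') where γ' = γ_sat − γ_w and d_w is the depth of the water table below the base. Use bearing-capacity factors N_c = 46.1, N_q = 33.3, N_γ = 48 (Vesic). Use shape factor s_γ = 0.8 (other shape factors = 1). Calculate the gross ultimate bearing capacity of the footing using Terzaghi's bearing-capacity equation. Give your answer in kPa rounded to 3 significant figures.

q = γ·D_f = 20.3 × 2.1 = 42.63 kPa.
γ' = 12.09 kN/m³; averaging over the depth B below the base, γ̄ = γ' + (d_w/B)(γ − γ') = 16.52 kN/m³.
q·N_q = 42.63 × 33.3 = 1419.6 kPa
0.5·γ·B·N_γ·s_γ = 0.5 × 16.52 × 2.65 × 48 × 0.8 = 840.55 kPa
q_ult = 1419.6 + 840.55 = 2260.1 kPa.

q_ult ≈ 2260 kPa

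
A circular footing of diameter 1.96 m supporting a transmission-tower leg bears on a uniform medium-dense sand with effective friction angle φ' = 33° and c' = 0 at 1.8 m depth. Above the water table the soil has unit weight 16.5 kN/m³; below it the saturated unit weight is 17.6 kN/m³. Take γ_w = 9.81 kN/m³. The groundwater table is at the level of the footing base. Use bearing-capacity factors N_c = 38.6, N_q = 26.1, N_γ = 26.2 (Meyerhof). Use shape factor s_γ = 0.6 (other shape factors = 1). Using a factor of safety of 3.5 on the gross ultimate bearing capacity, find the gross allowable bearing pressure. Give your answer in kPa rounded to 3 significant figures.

q_all ≈ 256 kPa

Overburden at base level: q = 16.5 × 1.8 = 29.7 kPa.
Below the base the soil is submerged, so the ½γBN_γ term uses γ' = 17.6 − 9.81 = 7.79 kN/m³.
Surcharge term q·N_q = 29.7 × 26.1 = 775.17 kPa; self-weight term 0.5·γ·B·N_γ·s_γ = 0.5 × 7.79 × 1.96 × 26.2 × 0.6 = 120.01 kPa.
q_ult = 775.17 + 120.01 = 895.18 kPa.
q_all = 895.18 / 3.5 = 255.77 kPa.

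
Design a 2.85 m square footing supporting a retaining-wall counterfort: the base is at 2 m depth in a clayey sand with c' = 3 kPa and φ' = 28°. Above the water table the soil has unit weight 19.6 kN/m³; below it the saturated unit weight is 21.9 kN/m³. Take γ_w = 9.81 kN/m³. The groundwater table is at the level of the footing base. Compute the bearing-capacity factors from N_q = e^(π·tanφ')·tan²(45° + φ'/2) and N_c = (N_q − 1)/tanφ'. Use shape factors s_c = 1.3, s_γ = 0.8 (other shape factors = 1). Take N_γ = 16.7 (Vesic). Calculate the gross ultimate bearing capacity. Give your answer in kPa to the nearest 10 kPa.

tan28° = 0.5317, so N_q = e^(π×0.5317)·tan²(59°) = 5.314 × 2.77 = 14.72.
N_c = (14.72 − 1)/tan28° = 25.8.
Effective surcharge at the founding depth q = γ·D_f = 19.6 × 2 = 39.2 kPa.
The water table coincides with the base, so in the self-weight term γ → γ' = 12.09 kN/m³.
q_ult = c·N_c·s_c + q·N_q + 0.5·γ·B·N_γ·s_γ
     = 3 × 25.803 × 1.3 + 39.2 × 14.72 + 0.5 × 12.09 × 2.85 × 16.7 × 0.8
     = 100.63 + 577.02 + 230.17 = 907.82 kPa.

q_ult ≈ 910 kPa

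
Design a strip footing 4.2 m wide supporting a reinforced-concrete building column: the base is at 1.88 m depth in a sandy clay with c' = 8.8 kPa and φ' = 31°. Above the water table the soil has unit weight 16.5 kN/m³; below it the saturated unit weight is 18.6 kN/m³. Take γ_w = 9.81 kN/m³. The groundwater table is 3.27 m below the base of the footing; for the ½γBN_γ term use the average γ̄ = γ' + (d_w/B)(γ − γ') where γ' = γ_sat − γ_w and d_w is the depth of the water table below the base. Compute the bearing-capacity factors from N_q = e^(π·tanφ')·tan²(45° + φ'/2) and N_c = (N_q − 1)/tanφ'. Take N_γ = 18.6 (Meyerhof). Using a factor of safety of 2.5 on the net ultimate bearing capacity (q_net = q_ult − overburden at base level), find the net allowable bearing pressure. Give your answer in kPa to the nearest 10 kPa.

q_all(net) ≈ 590 kPa

N_q = e^(π·tan31°)·tan²(60.5°) = 20.63; N_c = (N_q − 1)/tanφ' = 32.67.
q = γ·D_f = 16.5 × 1.88 = 31.02 kPa.
γ' = 8.79 kN/m³; averaging over the depth B below the base, γ̄ = γ' + (d_w/B)(γ − γ') = 14.793 kN/m³.
c·N_c = 8.8 × 32.671 = 287.51 kPa
q·N_q = 31.02 × 20.631 = 639.97 kPa
0.5·γ·B·N_γ = 0.5 × 14.793 × 4.2 × 18.6 = 577.81 kPa
q_ult = 287.51 + 639.97 + 577.81 = 1505.3 kPa.
q_net = 1505.3 − 31.02 = 1474.3 kPa.
q_all(net) = 1474.3 / 2.5 = 589.7 kPa.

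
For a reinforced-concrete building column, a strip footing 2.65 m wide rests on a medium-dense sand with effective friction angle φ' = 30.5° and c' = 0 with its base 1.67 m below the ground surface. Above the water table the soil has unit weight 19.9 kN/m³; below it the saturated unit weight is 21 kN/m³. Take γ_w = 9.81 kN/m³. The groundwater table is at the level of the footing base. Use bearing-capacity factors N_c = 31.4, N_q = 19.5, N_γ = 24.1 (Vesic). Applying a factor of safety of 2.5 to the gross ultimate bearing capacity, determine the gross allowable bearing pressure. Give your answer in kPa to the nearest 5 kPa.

Effective surcharge at the founding depth q = γ·D_f = 19.9 × 1.67 = 33.233 kPa.
The water table coincides with the base, so in the self-weight term γ → γ' = 11.19 kN/m³.
q_ult = q·N_q + 0.5·γ·B·N_γ
     = 33.233 × 19.5 + 0.5 × 11.19 × 2.65 × 24.1
     = 648.04 + 357.32 = 1005.4 kPa.
q_all = q_ult / FS = 1005.4 / 2.5 = 402.15 kPa.

q_all ≈ 400 kPa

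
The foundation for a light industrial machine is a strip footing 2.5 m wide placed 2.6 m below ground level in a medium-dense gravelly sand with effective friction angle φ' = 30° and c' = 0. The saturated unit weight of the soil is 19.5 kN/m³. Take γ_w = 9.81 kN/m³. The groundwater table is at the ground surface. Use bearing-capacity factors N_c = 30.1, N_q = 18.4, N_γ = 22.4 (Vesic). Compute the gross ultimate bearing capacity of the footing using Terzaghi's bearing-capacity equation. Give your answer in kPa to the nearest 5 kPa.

With the water table at the surface the whole profile is submerged: γ' = 19.5 − 9.81 = 9.69 kN/m³, so q = γ'·D_f = 25.194 kPa; the same γ' applies in the ½γBN_γ term.
q_ult = q·N_q + 0.5·γ·B·N_γ
     = 25.194 × 18.4 + 0.5 × 9.69 × 2.5 × 22.4
     = 463.57 + 271.32 = 734.89 kPa.

q_ult ≈ 735 kPa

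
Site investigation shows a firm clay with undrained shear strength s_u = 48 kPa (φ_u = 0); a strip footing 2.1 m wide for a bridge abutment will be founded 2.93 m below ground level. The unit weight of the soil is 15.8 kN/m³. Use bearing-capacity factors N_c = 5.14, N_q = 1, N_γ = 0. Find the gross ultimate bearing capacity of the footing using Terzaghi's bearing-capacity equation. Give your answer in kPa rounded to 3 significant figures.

Effective surcharge at the founding depth q = γ·D_f = 15.8 × 2.93 = 46.294 kPa.
q_ult = c·N_c + q·N_q
     = 48 × 5.14 + 46.294 × 1
     = 246.72 + 46.294 = 293.01 kPa.

q_ult ≈ 293 kPa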